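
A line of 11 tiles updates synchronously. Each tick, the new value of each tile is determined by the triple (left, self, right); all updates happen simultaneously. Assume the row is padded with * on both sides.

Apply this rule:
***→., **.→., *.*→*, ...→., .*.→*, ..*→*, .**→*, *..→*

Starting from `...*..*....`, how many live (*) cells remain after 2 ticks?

*.******..*
.**.....***
count of *: 5

5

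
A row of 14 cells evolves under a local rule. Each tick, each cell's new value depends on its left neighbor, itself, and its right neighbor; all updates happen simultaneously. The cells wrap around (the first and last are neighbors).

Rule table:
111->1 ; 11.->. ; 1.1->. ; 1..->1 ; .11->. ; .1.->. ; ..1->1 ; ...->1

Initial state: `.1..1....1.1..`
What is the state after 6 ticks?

tick 1: 1.11.1111...11
tick 2: ......11.111.1
tick 3: 111111....1...
tick 4: .1111.1111.111
tick 5: ..11...11...1.
tick 6: 11..111..111.1

11..111..111.1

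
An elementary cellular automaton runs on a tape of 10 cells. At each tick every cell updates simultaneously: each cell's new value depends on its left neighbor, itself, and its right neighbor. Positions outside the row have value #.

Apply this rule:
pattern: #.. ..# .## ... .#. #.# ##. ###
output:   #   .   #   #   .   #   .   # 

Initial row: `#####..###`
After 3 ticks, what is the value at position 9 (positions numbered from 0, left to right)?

#

tick 1: ####.#.###
tick 2: ###.#.####
tick 3: ##.#.#####
position 9 holds #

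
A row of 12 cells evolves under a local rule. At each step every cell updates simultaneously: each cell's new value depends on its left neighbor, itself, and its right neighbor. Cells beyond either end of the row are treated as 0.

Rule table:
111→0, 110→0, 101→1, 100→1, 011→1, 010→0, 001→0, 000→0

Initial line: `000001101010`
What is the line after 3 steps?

000000010101

step 1: 000001010101
step 2: 000000101010
step 3: 000000010101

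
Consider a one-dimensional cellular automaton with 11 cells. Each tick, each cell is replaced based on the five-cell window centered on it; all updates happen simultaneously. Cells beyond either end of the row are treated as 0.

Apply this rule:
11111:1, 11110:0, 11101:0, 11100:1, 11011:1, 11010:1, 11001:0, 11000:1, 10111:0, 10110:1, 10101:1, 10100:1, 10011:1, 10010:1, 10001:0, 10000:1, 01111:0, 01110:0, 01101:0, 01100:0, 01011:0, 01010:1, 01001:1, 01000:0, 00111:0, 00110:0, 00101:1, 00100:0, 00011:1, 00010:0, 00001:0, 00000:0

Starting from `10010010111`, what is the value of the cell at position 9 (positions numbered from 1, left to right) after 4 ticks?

0

01101110001
10010011000
01101100110
10011001001
position 9 holds 0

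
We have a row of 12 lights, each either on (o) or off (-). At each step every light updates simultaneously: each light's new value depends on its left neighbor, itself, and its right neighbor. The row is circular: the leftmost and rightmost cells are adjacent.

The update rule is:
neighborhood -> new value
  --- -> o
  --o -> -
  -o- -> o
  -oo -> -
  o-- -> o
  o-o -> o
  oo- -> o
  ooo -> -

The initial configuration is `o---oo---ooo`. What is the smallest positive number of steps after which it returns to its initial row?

12

ooo--ooo----
--oo---oooo-
o--ooo----oo
oo---oooo---
-ooo----ooo-
---oooo---oo
oo----ooo--o
-oooo---oo--
----ooo--ooo
ooo---oo---o
--ooo--ooo--
o---oo---ooo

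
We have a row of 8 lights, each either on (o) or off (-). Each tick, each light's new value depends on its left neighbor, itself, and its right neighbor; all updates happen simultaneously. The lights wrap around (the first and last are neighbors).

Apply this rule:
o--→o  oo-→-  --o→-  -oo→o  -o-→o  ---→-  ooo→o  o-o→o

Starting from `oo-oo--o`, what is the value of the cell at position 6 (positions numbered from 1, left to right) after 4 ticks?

o

o-oo-o-o
-oo-oooo
oo-oooo-
o-oooo-o
position 6 holds o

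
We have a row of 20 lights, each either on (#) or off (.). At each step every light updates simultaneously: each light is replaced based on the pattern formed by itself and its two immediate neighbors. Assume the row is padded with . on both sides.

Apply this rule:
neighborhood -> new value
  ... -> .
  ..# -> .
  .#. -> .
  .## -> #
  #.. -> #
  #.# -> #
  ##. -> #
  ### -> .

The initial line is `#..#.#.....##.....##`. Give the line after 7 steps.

.#..#.#....###....##
..#..#.#...#.##...##
...#..#.#...####..##
....#..#.#..#..##.##
.....#..#.#..#.#####
......#..#.#..##...#
.......#..#.#.###...

.......#..#.#.###...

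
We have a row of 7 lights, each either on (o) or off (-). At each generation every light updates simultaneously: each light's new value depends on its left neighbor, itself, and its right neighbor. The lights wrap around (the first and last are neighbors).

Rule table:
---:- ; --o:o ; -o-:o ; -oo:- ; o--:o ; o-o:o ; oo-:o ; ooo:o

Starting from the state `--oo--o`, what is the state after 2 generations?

generation 1: oo-oooo
generation 2: ooo-ooo

ooo-ooo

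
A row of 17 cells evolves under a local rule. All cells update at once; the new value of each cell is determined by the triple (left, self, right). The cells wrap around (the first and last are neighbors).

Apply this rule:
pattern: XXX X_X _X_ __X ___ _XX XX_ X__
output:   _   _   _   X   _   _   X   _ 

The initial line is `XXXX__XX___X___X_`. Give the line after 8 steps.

___X___X_____X___

___X_X_X__X___X__
__X______X___X___
_X______X___X____
X______X___X_____
______X___X_____X
_____X___X_____X_
____X___X_____X__
___X___X_____X___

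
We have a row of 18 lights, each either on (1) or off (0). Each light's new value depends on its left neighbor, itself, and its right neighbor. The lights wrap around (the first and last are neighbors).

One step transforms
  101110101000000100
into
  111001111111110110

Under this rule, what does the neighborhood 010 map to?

At position 0 the neighborhood is 010; the next row has 1 there.

1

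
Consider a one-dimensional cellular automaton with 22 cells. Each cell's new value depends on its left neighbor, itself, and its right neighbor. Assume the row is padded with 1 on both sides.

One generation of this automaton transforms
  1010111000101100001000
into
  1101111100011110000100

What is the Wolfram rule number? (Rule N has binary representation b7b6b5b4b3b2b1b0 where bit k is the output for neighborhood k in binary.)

position 5: 111 → 1  (bit 7 = 1)
position 0: 110 → 1  (bit 6 = 1)
position 1: 101 → 1  (bit 5 = 1)
position 7: 100 → 1  (bit 4 = 1)
position 4: 011 → 1  (bit 3 = 1)
position 2: 010 → 0  (bit 2 = 0)
position 9: 001 → 0  (bit 1 = 0)
position 8: 000 → 0  (bit 0 = 0)
bits b7..b0 = 11111000 = 248

248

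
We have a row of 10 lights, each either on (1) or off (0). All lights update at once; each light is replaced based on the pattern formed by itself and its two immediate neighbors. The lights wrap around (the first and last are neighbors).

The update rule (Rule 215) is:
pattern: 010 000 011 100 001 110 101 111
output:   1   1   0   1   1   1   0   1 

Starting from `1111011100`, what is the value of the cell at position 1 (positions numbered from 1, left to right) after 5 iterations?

1

iteration 1: 0111001111
iteration 2: 0011110111
iteration 3: 1101110011
iteration 4: 1100111101
iteration 5: 1111011100
position 1 holds 1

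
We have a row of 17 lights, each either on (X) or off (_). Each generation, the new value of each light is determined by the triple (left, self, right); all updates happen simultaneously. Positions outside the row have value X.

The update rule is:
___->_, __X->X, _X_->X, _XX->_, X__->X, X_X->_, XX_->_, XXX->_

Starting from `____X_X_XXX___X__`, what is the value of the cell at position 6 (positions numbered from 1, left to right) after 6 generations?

_

X__XX_X____X_XXXX
_XX___XX__XX_____
___X_X__XX__X___X
X_XX_XXX__XXXX_X_
________XX_____X_
X______X__X___XX_
position 6 holds _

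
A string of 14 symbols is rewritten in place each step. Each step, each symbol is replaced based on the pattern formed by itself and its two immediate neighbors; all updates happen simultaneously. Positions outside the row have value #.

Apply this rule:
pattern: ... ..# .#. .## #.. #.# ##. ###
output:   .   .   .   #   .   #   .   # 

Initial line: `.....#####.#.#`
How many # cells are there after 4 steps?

7

.....####.#.##
.....###.#.###
.....##.#.####
.....#.#.#####
count of #: 7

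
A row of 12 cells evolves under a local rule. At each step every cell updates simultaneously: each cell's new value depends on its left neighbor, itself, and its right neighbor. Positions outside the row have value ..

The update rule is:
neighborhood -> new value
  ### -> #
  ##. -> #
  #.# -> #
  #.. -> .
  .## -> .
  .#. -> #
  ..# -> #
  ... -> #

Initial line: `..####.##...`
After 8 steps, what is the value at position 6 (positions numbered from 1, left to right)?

#

##.####.#.##
.##.######.#
#.##.#######
##.##.######
.##.##.#####
#.##.##.####
##.##.##.###
.##.##.##.##
position 6 holds #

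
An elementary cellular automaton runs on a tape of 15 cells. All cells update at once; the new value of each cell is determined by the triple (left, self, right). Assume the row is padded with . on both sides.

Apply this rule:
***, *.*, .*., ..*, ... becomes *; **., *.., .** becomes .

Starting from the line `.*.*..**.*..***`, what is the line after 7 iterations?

****.*..**.*.*.
.**.**.*..****.
*..*..**.*.**..
*.**.*..***...*
**..**.*.*..***
...*..****.*.*.
****.*.**.****.

****.*.**.****.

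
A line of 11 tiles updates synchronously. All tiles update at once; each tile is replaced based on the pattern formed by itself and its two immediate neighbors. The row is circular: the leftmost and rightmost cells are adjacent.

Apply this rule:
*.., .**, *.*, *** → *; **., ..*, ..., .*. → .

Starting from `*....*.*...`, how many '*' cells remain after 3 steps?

3

.*....*.*..
..*....*.*.
...*....*.*
count of *: 3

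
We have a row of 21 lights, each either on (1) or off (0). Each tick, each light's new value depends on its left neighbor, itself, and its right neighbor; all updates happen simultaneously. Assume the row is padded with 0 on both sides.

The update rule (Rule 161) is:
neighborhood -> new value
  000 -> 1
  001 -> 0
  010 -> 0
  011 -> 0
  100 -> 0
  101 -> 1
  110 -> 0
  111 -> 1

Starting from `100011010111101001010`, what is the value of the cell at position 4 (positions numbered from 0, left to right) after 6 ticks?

0

tick 1: 001000101011010000100
tick 2: 100010010100100110001
tick 3: 001000001000000000100
tick 4: 100011100011111110001
tick 5: 001001001001111100100
tick 6: 100000000000111000001
position 4 holds 0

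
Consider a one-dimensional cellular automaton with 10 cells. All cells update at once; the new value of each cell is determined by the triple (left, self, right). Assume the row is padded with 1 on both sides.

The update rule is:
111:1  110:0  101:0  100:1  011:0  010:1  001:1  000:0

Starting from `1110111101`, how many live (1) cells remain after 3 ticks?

tick 1: 1100011000
tick 2: 1010100101
tick 3: 0010111100
count of 1: 5

5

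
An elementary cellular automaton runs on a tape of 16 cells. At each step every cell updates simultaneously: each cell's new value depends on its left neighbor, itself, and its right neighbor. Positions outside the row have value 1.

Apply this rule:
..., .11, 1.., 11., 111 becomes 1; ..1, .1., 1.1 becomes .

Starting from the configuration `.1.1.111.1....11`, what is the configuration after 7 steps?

1111.1111.111.11

step 1: .....111..111.11
step 2: 1111.1111.111.11
step 3: 1111.1111.111.11  (fixed point — unchanged through step 7)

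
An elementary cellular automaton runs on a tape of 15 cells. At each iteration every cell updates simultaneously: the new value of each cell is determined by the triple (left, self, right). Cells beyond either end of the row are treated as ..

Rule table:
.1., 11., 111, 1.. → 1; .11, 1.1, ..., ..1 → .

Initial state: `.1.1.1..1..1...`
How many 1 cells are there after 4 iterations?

6

iteration 1: .1.1.11.11.11..
iteration 2: .1.1..1..1..11.
iteration 3: .1.11.11.11..11
iteration 4: .1..1..1..11..1
count of 1: 6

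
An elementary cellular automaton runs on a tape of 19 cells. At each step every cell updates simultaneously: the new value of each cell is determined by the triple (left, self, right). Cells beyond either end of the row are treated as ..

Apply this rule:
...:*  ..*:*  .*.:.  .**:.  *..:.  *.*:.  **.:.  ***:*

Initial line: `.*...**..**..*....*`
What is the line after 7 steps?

*..*..**...*...***.

*..**...*...*..***.
..*...**..**..*.*..
**..**...*...*....*
...*...**..**..***.
***..**...*...*.*..
.*..*...**..**....*
*..*..**...*...***.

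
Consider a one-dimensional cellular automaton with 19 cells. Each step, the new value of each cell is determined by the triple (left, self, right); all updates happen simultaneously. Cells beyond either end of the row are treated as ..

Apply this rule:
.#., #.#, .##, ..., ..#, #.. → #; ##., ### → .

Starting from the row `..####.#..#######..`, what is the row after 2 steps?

#..####....#######.

###...#####......##
#..####....#######.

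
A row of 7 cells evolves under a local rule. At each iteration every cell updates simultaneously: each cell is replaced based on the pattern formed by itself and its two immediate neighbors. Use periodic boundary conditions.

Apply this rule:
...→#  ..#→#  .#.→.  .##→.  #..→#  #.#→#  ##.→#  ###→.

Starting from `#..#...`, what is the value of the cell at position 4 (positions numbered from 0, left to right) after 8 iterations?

iteration 1: .##.###
iteration 2: #.##..#
iteration 3: ##.###.
iteration 4: .##..##
iteration 5: #.###.#
iteration 6: ##..##.
iteration 7: .###.##
iteration 8: #..##.#
position 4 holds #

#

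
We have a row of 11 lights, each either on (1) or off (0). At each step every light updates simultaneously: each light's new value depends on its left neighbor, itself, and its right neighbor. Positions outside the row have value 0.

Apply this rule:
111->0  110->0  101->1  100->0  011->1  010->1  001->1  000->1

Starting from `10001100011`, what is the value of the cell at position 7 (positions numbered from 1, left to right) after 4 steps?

10111001110
11100011000
10001110011
10111000110
position 7 holds 0

0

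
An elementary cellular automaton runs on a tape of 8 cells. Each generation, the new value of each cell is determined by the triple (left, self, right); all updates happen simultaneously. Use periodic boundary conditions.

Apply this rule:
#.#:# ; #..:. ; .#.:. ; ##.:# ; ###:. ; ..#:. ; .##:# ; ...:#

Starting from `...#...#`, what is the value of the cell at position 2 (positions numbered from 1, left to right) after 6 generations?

.#...#..
...#...#  (repeats generation 0; period 2)
generation 6: ...#...#
position 2 holds .

.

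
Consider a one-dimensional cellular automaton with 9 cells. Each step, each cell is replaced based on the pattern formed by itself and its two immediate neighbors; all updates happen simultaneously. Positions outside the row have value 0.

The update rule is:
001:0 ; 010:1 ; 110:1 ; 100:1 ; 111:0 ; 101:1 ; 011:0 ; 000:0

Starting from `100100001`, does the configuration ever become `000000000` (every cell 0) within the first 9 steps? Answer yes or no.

110110001
011011001
001101101
000110111
000011001
000001101
000000111
000000001
000000001
step 9 is 000000001, still not uniform 0

no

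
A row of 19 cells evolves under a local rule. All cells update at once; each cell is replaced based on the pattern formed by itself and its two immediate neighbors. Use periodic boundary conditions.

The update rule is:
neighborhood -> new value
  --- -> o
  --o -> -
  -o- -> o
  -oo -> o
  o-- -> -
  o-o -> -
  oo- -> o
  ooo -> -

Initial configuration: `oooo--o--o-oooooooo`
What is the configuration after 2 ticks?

---o--o--o-o-------
oo-o--o--o-o-oooooo

oo-o--o--o-o-oooooo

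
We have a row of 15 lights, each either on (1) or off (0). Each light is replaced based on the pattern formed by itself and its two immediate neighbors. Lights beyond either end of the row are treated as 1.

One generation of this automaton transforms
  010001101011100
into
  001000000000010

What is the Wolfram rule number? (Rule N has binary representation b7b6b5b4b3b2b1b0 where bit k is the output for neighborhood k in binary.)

position 11: 111 → 0  (bit 7 = 0)
position 6: 110 → 0  (bit 6 = 0)
position 0: 101 → 0  (bit 5 = 0)
position 2: 100 → 1  (bit 4 = 1)
position 5: 011 → 0  (bit 3 = 0)
position 1: 010 → 0  (bit 2 = 0)
position 4: 001 → 0  (bit 1 = 0)
position 3: 000 → 0  (bit 0 = 0)
bits b7..b0 = 00010000 = 16

16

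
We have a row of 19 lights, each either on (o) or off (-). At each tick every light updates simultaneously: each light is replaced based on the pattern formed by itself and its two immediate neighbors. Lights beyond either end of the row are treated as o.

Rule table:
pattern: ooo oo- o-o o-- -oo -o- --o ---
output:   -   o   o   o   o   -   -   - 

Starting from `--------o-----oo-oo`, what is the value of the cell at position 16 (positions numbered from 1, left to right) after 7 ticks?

o

tick 1: o--------o----oooo-
tick 2: oo--------o---o--oo
tick 3: -oo--------o---o-o-
tick 4: oooo--------o---o-o
tick 5: ---oo--------o---oo
tick 6: o--ooo--------o--o-
tick 7: oo-o-oo--------o--o
position 16 holds o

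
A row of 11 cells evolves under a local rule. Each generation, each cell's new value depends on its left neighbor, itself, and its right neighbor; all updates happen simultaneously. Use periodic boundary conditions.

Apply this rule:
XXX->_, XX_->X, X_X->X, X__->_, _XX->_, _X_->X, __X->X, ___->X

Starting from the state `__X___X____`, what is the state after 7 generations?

XXX_XXX_XXX
__XX__XX___
XX_X_X_X_XX
_XXXXXXXX__
X_______X_X
X_XXXXXXXX_
XX_______XX

XX_______XX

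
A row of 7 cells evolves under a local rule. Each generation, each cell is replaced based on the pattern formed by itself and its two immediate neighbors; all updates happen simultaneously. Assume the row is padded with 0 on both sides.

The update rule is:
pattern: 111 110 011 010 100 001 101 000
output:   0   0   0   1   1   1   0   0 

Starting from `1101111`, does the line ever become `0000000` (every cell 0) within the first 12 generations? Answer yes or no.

generation 1: 0000000
all cells are 0 at generation 1

yes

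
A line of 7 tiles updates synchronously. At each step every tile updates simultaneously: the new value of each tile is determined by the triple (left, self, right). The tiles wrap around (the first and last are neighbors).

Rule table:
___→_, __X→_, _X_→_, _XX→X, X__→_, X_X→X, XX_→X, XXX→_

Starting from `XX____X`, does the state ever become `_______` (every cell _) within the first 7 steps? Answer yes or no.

_X____X
X______
_______
all cells are _ at step 3

yes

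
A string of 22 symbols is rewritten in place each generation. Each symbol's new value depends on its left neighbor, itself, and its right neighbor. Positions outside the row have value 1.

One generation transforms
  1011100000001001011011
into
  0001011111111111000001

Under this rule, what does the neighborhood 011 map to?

At position 2 the neighborhood is 011; the next row has 0 there.

0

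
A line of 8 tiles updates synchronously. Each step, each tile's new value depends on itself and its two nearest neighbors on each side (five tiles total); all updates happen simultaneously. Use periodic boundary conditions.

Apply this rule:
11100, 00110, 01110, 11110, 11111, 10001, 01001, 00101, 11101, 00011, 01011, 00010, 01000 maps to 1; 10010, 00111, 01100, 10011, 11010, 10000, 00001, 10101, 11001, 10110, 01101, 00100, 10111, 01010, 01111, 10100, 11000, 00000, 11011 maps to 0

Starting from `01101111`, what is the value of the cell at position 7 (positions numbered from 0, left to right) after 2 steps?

0

00000011
00000110
position 7 holds 0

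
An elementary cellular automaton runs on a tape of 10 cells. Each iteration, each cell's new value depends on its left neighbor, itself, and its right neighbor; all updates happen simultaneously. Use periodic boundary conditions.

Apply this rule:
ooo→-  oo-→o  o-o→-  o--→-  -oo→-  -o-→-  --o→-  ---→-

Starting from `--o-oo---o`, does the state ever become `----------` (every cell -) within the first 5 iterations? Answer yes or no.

-----o----
----------
all cells are - at iteration 2

yes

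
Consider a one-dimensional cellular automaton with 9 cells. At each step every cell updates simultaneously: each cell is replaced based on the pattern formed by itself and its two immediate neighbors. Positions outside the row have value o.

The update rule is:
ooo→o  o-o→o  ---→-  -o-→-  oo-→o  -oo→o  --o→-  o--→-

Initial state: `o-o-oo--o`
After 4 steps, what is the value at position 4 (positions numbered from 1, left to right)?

o

oo-ooo--o
oooooo--o
oooooo--o  (fixed point — unchanged through step 4)
position 4 holds o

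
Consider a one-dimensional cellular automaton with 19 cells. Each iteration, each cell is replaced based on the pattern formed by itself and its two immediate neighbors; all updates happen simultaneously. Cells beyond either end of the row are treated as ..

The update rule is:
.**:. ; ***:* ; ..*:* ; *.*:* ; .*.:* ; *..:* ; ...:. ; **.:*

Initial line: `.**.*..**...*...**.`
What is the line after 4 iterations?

*.*****.**.***.*.**
**.*****.**.*****.*
.**.*****.**.******
*.**.*****.**.*****

*.**.*****.**.*****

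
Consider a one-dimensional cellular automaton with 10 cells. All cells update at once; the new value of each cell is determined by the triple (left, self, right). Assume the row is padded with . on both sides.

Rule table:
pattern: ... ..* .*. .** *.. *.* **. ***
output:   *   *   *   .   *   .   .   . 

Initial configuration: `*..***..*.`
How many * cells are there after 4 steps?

***...****
...***....
***...****  (repeats step 1; period 2)
step 4: ...***....
count of *: 3

3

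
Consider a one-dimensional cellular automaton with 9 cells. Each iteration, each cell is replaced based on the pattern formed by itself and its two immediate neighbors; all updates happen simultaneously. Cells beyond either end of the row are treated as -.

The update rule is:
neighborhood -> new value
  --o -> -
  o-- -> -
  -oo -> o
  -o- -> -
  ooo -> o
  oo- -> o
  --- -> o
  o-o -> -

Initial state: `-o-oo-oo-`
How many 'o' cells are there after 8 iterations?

---oo-oo-
oo-oo-oo-
oo-oo-oo-  (fixed point — unchanged through iteration 8)
count of o: 6

6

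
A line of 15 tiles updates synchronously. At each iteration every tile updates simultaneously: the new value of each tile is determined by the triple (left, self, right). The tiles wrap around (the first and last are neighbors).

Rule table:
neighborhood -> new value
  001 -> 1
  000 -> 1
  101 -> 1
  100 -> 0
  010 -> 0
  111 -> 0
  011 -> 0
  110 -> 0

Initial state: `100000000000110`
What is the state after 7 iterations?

001111111111001
010000000000010
100111111111100
001000000000001
010011111111110
100100000000000
001001111111111

001001111111111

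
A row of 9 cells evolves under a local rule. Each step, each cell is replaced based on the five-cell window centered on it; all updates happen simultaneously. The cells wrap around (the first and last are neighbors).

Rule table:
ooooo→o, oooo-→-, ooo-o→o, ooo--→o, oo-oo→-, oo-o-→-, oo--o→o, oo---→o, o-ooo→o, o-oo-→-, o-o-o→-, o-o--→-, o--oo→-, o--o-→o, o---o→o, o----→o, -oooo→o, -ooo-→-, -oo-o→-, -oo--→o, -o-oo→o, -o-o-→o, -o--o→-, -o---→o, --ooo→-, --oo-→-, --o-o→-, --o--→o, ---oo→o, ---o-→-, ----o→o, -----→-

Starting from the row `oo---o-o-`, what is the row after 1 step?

-ooo--o-o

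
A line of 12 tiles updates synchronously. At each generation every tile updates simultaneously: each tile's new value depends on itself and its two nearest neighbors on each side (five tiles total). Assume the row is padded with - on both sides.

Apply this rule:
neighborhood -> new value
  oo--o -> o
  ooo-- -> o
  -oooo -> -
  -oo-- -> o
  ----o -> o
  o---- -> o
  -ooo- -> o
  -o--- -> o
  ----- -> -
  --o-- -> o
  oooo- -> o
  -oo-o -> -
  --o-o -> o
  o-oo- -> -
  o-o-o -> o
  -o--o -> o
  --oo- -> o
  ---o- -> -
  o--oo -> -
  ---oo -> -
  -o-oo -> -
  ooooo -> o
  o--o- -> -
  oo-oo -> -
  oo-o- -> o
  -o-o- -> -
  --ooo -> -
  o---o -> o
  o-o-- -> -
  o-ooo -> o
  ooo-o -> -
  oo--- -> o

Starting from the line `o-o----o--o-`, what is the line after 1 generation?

o--ooo-oo-oo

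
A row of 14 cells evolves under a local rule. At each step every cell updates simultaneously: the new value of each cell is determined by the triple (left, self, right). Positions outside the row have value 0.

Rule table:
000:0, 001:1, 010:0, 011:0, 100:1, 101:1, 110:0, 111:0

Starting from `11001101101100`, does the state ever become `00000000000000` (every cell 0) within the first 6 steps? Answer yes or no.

no

00110010010010
01001101101101
10110010010010
01001101101101  (repeats step 2; period 2)
step 6: 01001101101101
step 6 is 01001101101101, still not uniform 0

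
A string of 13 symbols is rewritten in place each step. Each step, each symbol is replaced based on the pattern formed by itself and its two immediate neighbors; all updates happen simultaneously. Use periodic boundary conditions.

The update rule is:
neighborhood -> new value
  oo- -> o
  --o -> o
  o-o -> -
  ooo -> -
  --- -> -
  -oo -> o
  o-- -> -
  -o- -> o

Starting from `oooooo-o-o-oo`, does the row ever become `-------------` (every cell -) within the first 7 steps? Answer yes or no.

no

-----o-o-o-o-
----oo-o-o-o-
---ooo-o-o-o-
--oo-o-o-o-o-
-ooo-o-o-o-o-
oo-o-o-o-o-o-
oo-o-o-o-o-o-
step 7 is oo-o-o-o-o-o-, still not uniform -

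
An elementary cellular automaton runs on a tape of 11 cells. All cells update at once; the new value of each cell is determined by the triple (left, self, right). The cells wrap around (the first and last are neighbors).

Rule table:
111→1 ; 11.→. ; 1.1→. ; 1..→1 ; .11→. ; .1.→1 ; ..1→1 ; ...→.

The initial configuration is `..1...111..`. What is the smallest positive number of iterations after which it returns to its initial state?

31

.111.1.1.1.
1.1..1.1.11
..1111.1..1
11.11..1111
1....11.111
.1..1....11
.11111..1..
1.111.1111.
1..1...11..
11111.1..11
1111..111.1
111.11.1...
.1.....11.1
.11...1...1
...1.111.11
1.11..1....
1...1111..1
.1.1.11.11.
11.1......1
1..11....1.
111..1..11.
.1.11111...
11..111.1..
..11.1..111
11...111.1.
..1.1.1..1.
.11.1.11111
....1..111.
...1111.1.1
1.1.11..1.1
..1...111..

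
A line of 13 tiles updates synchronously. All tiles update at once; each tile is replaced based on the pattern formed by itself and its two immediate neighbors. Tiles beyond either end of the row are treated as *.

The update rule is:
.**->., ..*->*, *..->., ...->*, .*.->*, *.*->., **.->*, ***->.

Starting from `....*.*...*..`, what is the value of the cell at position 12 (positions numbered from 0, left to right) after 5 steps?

.****.*.***.*
....*.*...*..  (repeats step 0; period 2)
step 5: .****.*.***.*
position 12 holds *

*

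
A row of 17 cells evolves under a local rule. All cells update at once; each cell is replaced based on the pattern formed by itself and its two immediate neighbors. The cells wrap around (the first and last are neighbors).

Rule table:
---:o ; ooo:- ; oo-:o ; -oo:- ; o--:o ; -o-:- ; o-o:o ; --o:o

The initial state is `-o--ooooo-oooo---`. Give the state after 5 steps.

oo----oo---ooooo-

step 1: o-oo----oo---oooo
step 2: oo-ooooo-oooo----
step 3: -oo----oo---ooooo
step 4: o-ooooo-oooo----o
step 5: oo----oo---ooooo-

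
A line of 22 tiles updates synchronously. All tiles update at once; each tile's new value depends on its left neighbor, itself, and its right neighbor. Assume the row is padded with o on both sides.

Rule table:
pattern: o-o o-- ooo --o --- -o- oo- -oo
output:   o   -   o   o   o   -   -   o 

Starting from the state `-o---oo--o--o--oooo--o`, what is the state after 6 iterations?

iteration 1: o--ooo--o--o--oooo--oo
iteration 2: --ooo--o--o--oooo--ooo
iteration 3: -ooo--o--o--oooo--oooo
iteration 4: ooo--o--o--oooo--ooooo
iteration 5: oo--o--o--oooo--oooooo
iteration 6: o--o--o--oooo--ooooooo

o--o--o--oooo--ooooooo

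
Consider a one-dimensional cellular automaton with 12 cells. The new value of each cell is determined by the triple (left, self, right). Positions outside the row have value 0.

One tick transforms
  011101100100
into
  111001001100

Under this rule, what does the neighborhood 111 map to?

1

At position 2 the neighborhood is 111; the next row has 1 there.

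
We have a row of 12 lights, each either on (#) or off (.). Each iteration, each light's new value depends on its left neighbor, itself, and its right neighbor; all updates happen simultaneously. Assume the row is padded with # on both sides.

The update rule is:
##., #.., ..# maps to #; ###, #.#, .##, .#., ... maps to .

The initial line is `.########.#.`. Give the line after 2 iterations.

........#...
#......#.#.#

#......#.#.#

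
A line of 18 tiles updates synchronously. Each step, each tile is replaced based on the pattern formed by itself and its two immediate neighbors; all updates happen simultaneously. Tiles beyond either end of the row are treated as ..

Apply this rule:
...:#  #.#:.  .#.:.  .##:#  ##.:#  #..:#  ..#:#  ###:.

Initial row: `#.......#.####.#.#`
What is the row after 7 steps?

.#######..#..#....
##.....###.##.####
########.#.##.#..#
#......#...##..##.
.######.##########
##....#.#........#
######...########.

######...########.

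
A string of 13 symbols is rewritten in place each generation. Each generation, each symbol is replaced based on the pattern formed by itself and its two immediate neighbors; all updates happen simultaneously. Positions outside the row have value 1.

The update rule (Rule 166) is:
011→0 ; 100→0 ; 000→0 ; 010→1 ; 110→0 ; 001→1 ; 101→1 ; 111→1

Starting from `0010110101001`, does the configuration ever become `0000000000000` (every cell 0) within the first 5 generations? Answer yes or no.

0111001111010
1010010110111
0110111001011
1001010011101
0011110101010
generation 5 is 0011110101010, still not uniform 0

no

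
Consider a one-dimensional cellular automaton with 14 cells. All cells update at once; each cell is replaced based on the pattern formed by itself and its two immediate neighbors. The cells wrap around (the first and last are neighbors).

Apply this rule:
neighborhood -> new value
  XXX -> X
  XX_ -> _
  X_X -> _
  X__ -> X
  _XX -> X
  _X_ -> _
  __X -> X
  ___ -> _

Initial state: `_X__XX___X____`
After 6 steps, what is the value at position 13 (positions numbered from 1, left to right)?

X

X_XXX_X_X_X___
__XX_______X_X
XXX_X_____X___
XX___X___X_X_X
X_X_X_X_X____X
_________X__XX
position 13 holds X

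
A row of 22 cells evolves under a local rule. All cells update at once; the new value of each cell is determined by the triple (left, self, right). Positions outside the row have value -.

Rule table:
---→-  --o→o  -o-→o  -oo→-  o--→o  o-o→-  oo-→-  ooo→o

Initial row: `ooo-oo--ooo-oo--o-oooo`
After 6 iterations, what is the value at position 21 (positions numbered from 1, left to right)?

iteration 1: -o----oo-o----ooo--oo-
iteration 2: ooo--o---oo--o-o-oo--o
iteration 3: -o-oooo-o--ooo-o---ooo
iteration 4: oo--oo--ooo-o--oo-o-o-
iteration 5: --oo--oo-o--ooo---o-oo
iteration 6: -o--oo---ooo-o-o-oo---
position 21 holds -

-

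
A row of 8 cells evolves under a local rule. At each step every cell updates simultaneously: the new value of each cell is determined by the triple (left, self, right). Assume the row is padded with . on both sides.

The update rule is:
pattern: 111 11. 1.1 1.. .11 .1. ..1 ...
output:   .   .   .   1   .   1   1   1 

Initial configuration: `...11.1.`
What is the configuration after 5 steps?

111...11
...111..
111...11  (repeats step 1; period 2)
step 5: 111...11

111...11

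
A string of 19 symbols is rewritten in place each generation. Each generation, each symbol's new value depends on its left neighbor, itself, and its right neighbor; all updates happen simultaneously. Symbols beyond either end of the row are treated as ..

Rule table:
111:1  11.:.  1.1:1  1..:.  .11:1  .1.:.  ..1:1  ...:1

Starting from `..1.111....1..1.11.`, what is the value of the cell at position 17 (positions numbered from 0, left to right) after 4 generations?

.

generation 1: 11.111..111..1.11..
generation 2: 1.111..111..1.11..1
generation 3: .111..111..1.11..1.
generation 4: 111..111..1.11..1..
position 17 holds .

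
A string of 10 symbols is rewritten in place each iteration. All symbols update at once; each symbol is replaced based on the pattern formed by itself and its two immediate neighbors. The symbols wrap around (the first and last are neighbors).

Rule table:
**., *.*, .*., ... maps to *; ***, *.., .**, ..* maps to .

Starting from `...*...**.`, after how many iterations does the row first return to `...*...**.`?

15

**.*.*..*.
.*****..**
*....*...*
*.**.*.*..
**.*****..
.**....*..
..*.**.*.*
..**.*****
...**....*
.*..*.**.*
**..**.***
.*...**...
.*.*..*.**
****..**.*
...*...**.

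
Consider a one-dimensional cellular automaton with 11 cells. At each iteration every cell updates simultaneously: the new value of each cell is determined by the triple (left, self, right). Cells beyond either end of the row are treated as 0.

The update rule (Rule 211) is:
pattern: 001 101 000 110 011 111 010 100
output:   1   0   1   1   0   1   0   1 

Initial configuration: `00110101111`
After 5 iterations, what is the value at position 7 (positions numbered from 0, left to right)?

iteration 1: 11010000111
iteration 2: 01001111011
iteration 3: 10110111001
iteration 4: 00010011110
iteration 5: 11101101111
position 7 holds 1

1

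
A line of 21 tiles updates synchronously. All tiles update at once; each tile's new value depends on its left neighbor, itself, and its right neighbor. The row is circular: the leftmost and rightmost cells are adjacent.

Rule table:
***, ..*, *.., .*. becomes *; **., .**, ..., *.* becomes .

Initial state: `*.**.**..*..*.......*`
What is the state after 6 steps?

step 1: .......*******.....*.
step 2: ......*.*****.*...***
step 3: *....**..***..**.*.*.
step 4: **..*..**.*.**...*.*.
step 5: ..*****...*...*.**.*.
step 6: .*.***.*.***.**....**

.*.***.*.***.**....**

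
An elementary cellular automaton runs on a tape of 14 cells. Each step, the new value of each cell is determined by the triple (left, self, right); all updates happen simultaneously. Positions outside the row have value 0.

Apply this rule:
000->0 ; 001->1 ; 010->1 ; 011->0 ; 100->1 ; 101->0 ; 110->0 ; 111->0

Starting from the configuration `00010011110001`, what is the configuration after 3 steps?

step 1: 00111100001011
step 2: 01000010011000
step 3: 11100111100100

11100111100100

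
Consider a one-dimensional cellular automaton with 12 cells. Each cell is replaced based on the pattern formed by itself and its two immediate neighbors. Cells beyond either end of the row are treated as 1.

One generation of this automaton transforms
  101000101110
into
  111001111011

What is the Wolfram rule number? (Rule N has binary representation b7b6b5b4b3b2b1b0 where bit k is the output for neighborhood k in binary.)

position 9: 111 → 0  (bit 7 = 0)
position 0: 110 → 1  (bit 6 = 1)
position 1: 101 → 1  (bit 5 = 1)
position 3: 100 → 0  (bit 4 = 0)
position 8: 011 → 1  (bit 3 = 1)
position 2: 010 → 1  (bit 2 = 1)
position 5: 001 → 1  (bit 1 = 1)
position 4: 000 → 0  (bit 0 = 0)
bits b7..b0 = 01101110 = 110

110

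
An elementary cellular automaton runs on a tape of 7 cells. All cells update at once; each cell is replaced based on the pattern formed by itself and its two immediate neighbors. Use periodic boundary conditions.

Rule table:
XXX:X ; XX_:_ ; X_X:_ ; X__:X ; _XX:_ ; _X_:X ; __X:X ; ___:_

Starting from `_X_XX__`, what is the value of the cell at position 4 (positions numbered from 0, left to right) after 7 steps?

XX___X_
__X_XX_
_XX___X
___X_XX
X_XX___
X___X_X
_X_XX__
position 4 holds X

X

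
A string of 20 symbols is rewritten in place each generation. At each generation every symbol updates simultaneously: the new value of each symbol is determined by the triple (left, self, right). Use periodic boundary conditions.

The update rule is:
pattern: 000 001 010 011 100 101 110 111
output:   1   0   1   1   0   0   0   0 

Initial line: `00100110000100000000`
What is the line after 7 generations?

10100100100101010101

10100100110101111111
00100100100101000000
10100100100101011111
00100100100101010000
10100100100101010111
00100100100101010100
10100100100101010101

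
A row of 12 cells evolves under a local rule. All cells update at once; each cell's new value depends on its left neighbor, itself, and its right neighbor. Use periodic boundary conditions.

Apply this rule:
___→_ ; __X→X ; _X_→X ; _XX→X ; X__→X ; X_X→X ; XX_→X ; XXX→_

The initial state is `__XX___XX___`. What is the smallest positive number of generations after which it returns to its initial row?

14

_XXXX_XXXX__
XX__XXX__XX_
XXXXX_XXXXXX
____XXX_____
___XX_XX____
__XXXXXXX___
_XX_____XX__
XXXX___XXXX_
X__XX_XX__XX
XXXXXXXXXXX_
X_________XX
XX_______XX_
XXX_____XXXX
__XX___XX___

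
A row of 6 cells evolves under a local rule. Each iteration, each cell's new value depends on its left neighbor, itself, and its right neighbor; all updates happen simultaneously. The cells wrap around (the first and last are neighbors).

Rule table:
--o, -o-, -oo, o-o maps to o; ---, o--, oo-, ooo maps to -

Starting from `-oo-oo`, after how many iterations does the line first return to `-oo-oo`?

3

oo-oo-
o-oo-o
-oo-oo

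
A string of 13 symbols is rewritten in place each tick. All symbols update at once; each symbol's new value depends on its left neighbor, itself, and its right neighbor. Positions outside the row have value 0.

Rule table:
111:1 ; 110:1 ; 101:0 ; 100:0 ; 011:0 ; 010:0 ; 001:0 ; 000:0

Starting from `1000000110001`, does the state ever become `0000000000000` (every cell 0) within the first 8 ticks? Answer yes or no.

yes

0000000010000
0000000000000
all cells are 0 at tick 2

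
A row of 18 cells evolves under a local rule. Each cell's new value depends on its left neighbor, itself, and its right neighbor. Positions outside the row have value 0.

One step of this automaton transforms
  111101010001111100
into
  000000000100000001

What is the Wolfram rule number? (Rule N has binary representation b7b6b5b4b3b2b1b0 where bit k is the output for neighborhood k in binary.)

1

position 1: 111 → 0  (bit 7 = 0)
position 3: 110 → 0  (bit 6 = 0)
position 4: 101 → 0  (bit 5 = 0)
position 8: 100 → 0  (bit 4 = 0)
position 0: 011 → 0  (bit 3 = 0)
position 5: 010 → 0  (bit 2 = 0)
position 10: 001 → 0  (bit 1 = 0)
position 9: 000 → 1  (bit 0 = 1)
bits b7..b0 = 00000001 = 1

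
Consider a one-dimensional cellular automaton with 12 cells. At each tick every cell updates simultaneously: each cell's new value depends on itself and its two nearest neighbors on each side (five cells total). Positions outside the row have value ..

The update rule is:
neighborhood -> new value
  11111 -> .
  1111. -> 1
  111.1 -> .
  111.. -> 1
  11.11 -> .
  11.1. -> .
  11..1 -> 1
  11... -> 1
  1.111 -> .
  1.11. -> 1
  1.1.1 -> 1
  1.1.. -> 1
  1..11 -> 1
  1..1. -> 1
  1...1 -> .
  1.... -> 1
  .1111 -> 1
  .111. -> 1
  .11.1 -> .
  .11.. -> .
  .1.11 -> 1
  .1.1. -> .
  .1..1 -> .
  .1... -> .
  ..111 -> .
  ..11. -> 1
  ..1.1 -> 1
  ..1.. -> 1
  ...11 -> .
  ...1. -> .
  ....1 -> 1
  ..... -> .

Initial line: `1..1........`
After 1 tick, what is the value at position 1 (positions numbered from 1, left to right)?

1

1.11.1......
position 1 holds 1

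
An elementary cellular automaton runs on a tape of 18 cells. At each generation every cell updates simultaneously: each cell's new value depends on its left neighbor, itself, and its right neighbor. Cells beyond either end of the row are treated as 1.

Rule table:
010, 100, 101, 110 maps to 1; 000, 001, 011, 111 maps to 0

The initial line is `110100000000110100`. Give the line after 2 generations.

011110000000011110
100011000000000011

100011000000000011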